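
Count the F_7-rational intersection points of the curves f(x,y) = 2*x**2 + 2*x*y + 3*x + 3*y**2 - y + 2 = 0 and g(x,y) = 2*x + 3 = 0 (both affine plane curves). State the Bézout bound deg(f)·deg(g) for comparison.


Common zeros: ∅; count = 0; Bézout bound = 2.

deg(f) = 2, deg(g) = 1, so Bézout bound = 2.
Scan x ∈ F_7. For each x, list the y ∈ F_7 with f(x, y) ≡ 0 and those with g(x, y) ≡ 0 (mod 7); the common zeros in that column are the intersection.
  x = 0: f ≡ 0 at y ∈ ∅; g ≡ 0 at y ∈ ∅; common: ∅.
  x = 1: f ≡ 0 at y ∈ {0, 2}; g ≡ 0 at y ∈ ∅; common: ∅.
  x = 2: f ≡ 0 at y ∈ ∅; g ≡ 0 at y ∈ {0, 1, 2, 3, 4, 5, 6}; common: ∅.
  x = 3: f ≡ 0 at y ∈ ∅; g ≡ 0 at y ∈ ∅; common: ∅.
  x = 4: f ≡ 0 at y ∈ {1, 6}; g ≡ 0 at y ∈ ∅; common: ∅.
  x = 5: f ≡ 0 at y ∈ ∅; g ≡ 0 at y ∈ ∅; common: ∅.
  x = 6: f ≡ 0 at y ∈ {2, 6}; g ≡ 0 at y ∈ ∅; common: ∅.
Collecting: common zeros = ∅, so the count is 0.
Comparison with the Bézout bound: 0 ≤ 2 = deg(f)·deg(g), as expected for curves with no common component (the affine F_7-count falls short of the bound because intersections may lie at infinity, over extension fields, or carry multiplicity).


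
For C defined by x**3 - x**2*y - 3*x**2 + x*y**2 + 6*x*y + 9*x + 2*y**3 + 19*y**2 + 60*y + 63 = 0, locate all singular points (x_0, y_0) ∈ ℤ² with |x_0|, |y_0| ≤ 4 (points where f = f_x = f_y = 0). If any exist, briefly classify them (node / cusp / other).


Singular points: {(0, -3)}; classification: cusp.

Compute partial derivatives:
  f_x = 3*x**2 - 2*x*y - 6*x + y**2 + 6*y + 9.
  f_y = -x**2 + 2*x*y + 6*x + 6*y**2 + 38*y + 60.
Scan x_0 ∈ {−4, ..., 4}. For each x_0, f_y(x_0, y) is a polynomial in y; find its integer roots y ∈ {−4, ..., 4}, then test f_x and f at those candidates.
  x = -4: f_y(-4, y) = 6*y**2 + 30*y + 20; no integer root y with |y| ≤ 4.
  x = -3: f_y(-3, y) = 6*y**2 + 32*y + 33; no integer root y with |y| ≤ 4.
  x = -2: f_y(-2, y) = 6*y**2 + 34*y + 44; vanishes at y ∈ {-2}. (-2, -2): f_x = 17 ≠ 0.
  x = -1: f_y(-1, y) = 6*y**2 + 36*y + 53; no integer root y with |y| ≤ 4.
  x = 0: f_y(0, y) = 6*y**2 + 38*y + 60; vanishes at y ∈ {-3}. (0, -3): f_x = 0, f = 0 — SINGULAR.
  x = 1: f_y(1, y) = 6*y**2 + 40*y + 65; no integer root y with |y| ≤ 4.
  x = 2: f_y(2, y) = 6*y**2 + 42*y + 68; no integer root y with |y| ≤ 4.
  x = 3: f_y(3, y) = 6*y**2 + 44*y + 69; no integer root y with |y| ≤ 4.
  x = 4: f_y(4, y) = 6*y**2 + 46*y + 68; vanishes at y ∈ {-2}. (4, -2): f_x = 41 ≠ 0.
Only singular point on the grid: (0, -3).
Classify: substitute x = 0 + u, y = -3 + v and expand: f = u**3 - u**2*v + u*v**2 + 2*v**3 + v**2.
No constant or linear terms (consistent with a singular point). Quadratic part: v**2. Cubic part: u**3 - u**2*v + u*v**2 + 2*v**3.
The quadratic part v**2 is a perfect square, so there is a single (double) tangent line v = 0, i.e. y = -3. Restricting the cubic part to that line (v = 0) leaves u**3 ≠ 0, so f is not divisible by v and the branch is v² ≈ -u**3 to lowest order — this is a cusp.
Classification: cusp.


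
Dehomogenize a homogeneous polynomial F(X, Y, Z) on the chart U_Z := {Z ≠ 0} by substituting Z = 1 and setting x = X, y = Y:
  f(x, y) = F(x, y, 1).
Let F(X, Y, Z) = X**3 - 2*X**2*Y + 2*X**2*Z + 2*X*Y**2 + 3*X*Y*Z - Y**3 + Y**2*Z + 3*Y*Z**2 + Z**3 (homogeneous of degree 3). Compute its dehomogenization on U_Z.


f(x, y) = x**3 - 2*x**2*y + 2*x**2 + 2*x*y**2 + 3*x*y - y**3 + y**2 + 3*y + 1

On U_Z we set Z = 1. Each monomial c·X^i·Y^j·Z^k in F becomes c·x^i·y^j·1^k = c·x^i·y^j.
Substituting Z = 1: F(X, Y, 1) = x**3 - 2*x**2*y + 2*x**2 + 2*x*y**2 + 3*x*y - y**3 + y**2 + 3*y + 1.
Note: deg(f) ≤ deg(F) = 3; strict inequality happens when F is divisible by Z (lost terms).


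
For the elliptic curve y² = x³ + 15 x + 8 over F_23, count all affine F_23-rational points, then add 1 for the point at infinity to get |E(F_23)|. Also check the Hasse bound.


Affine points = {(0, 10), (0, 13), (1, 1), (1, 22), (2, 0), (5, 1), (5, 22), (10, 10), (10, 13), (11, 3), (11, 20), (13, 10), (13, 13), (14, 8), (14, 15), (17, 1), (17, 22), (21, 4), (21, 19)}; affine count = 19; |E(F_23)| = 20.

Discriminant check: Δ ∝ 4a³ + 27b² = 4·15³ + 27·8² = 4·3375 + 27·64 ≡ 2 (mod 23). Nonzero ⇒ E is nonsingular.
For each x ∈ F_23, compute rhs = x³ + 15·x + 8 mod 23, then count y ∈ F_23 with y² ≡ rhs.
  x = 0: rhs = 8, matching y values: 10, 13 (2 points).
  x = 1: rhs = 1, matching y values: 1, 22 (2 points).
  x = 2: rhs = 0, matching y values: 0 (1 points).
  x = 3: rhs = 11, matching y values: none (0 points).
  x = 4: rhs = 17, matching y values: none (0 points).
  x = 5: rhs = 1, matching y values: 1, 22 (2 points).
  x = 6: rhs = 15, matching y values: none (0 points).
  x = 7: rhs = 19, matching y values: none (0 points).
  x = 8: rhs = 19, matching y values: none (0 points).
  x = 9: rhs = 21, matching y values: none (0 points).
  x = 10: rhs = 8, matching y values: 10, 13 (2 points).
  x = 11: rhs = 9, matching y values: 3, 20 (2 points).
  x = 12: rhs = 7, matching y values: none (0 points).
  x = 13: rhs = 8, matching y values: 10, 13 (2 points).
  x = 14: rhs = 18, matching y values: 8, 15 (2 points).
  x = 15: rhs = 20, matching y values: none (0 points).
  x = 16: rhs = 20, matching y values: none (0 points).
  x = 17: rhs = 1, matching y values: 1, 22 (2 points).
  x = 18: rhs = 15, matching y values: none (0 points).
  x = 19: rhs = 22, matching y values: none (0 points).
  x = 20: rhs = 5, matching y values: none (0 points).
  x = 21: rhs = 16, matching y values: 4, 19 (2 points).
  x = 22: rhs = 15, matching y values: none (0 points).
Total affine count: 19.
Full point count |E(F_23)| = 19 + 1 = 20.
Hasse bound: |20 − (23+1)| = |-4| = 4 ≤ 2√23 ≈ 9.5917 ✓.


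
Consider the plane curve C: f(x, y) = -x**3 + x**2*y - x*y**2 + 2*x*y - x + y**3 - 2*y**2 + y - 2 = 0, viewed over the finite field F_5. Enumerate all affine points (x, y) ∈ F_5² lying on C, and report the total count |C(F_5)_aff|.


Affine F_5-points: {(0, 2), (0, 3), (1, 2), (3, 1), (4, 0), (4, 1)}; count = 6.

For each of the 25 pairs (x, y) ∈ F_5², evaluate f(x, y) mod 5. Record the zeros.
  x = 0: [0↦3, 1↦3, 2↦0, 3↦0, 4↦4]  zeros at y ∈ {2, 3}
  x = 1: [0↦1, 1↦3, 2↦0, 3↦3, 4↦3]  zeros at y ∈ {2}
  x = 2: [0↦3, 1↦4, 2↦3, 3↦1, 4↦4]  zeros at y ∈ ∅
  x = 3: [0↦3, 1↦0, 2↦3, 3↦3, 4↦1]  zeros at y ∈ {1}
  x = 4: [0↦0, 1↦0, 2↦4, 3↦3, 4↦3]  zeros at y ∈ {0, 1}
Collecting zeros: affine points = {(0, 2), (0, 3), (1, 2), (3, 1), (4, 0), (4, 1)}.
Total count |C(F_5)_aff| = 6.


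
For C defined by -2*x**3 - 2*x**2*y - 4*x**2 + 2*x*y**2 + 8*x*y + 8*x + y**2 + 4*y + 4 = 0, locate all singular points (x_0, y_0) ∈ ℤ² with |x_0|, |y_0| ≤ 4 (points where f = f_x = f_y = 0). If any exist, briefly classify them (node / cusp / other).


Singular points: {(0, -2)}; classification: cusp.

Compute partial derivatives:
  f_x = -6*x**2 - 4*x*y - 8*x + 2*y**2 + 8*y + 8.
  f_y = -2*x**2 + 4*x*y + 8*x + 2*y + 4.
Scan x_0 ∈ {−4, ..., 4}. For each x_0, f_y(x_0, y) is a polynomial in y; find its integer roots y ∈ {−4, ..., 4}, then test f_x and f at those candidates.
  x = -4: f_y(-4, y) = -14*y - 60; no integer root y with |y| ≤ 4.
  x = -3: f_y(-3, y) = -10*y - 38; no integer root y with |y| ≤ 4.
  x = -2: f_y(-2, y) = -6*y - 20; no integer root y with |y| ≤ 4.
  x = -1: f_y(-1, y) = -2*y - 6; vanishes at y ∈ {-3}. (-1, -3): f_x = -8 ≠ 0.
  x = 0: f_y(0, y) = 2*y + 4; vanishes at y ∈ {-2}. (0, -2): f_x = 0, f = 0 — SINGULAR.
  x = 1: f_y(1, y) = 6*y + 10; no integer root y with |y| ≤ 4.
  x = 2: f_y(2, y) = 10*y + 12; no integer root y with |y| ≤ 4.
  x = 3: f_y(3, y) = 14*y + 10; no integer root y with |y| ≤ 4.
  x = 4: f_y(4, y) = 18*y + 4; no integer root y with |y| ≤ 4.
Only singular point on the grid: (0, -2).
Classify: substitute x = 0 + u, y = -2 + v and expand: f = -2*u**3 - 2*u**2*v + 2*u*v**2 + v**2.
No constant or linear terms (consistent with a singular point). Quadratic part: v**2. Cubic part: -2*u**3 - 2*u**2*v + 2*u*v**2.
The quadratic part v**2 is a perfect square, so there is a single (double) tangent line v = 0, i.e. y = -2. Restricting the cubic part to that line (v = 0) leaves -2*u**3 ≠ 0, so f is not divisible by v and the branch is v² ≈ 2*u**3 to lowest order — this is a cusp.
Classification: cusp.


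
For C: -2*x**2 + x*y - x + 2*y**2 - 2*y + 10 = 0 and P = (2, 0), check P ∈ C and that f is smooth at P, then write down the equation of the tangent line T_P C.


Tangent line at P: 18 - 9*x = 0.

Step 1: f(2, 0) = 0, so P lies on C.
Step 2: partial derivatives
  f_x(x, y) = -4*x + y - 1, f_y(x, y) = x + 4*y - 2.
  f_x(P) = -9, f_y(P) = 0 (gradient nonzero, so P is smooth).
Step 3: tangent line at P: -9·(x − 2) + 0·(y − 0) = 0.
Expanding: 18 - 9*x = 0.


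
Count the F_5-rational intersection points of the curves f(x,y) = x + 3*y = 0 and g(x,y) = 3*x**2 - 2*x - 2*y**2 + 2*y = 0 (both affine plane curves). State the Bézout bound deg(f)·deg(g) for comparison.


Common zeros: {(0, 0)}; count = 1; Bézout bound = 2.

deg(f) = 1, deg(g) = 2, so Bézout bound = 2.
Scan x ∈ F_5. For each x, list the y ∈ F_5 with f(x, y) ≡ 0 and those with g(x, y) ≡ 0 (mod 5); the common zeros in that column are the intersection.
  x = 0: f ≡ 0 at y ∈ {0}; g ≡ 0 at y ∈ {0, 1}; common: {0}.
  x = 1: f ≡ 0 at y ∈ {3}; g ≡ 0 at y ∈ ∅; common: ∅.
  x = 2: f ≡ 0 at y ∈ {1}; g ≡ 0 at y ∈ ∅; common: ∅.
  x = 3: f ≡ 0 at y ∈ {4}; g ≡ 0 at y ∈ ∅; common: ∅.
  x = 4: f ≡ 0 at y ∈ {2}; g ≡ 0 at y ∈ {0, 1}; common: ∅.
Collecting: common zeros = {(0, 0)}, so the count is 1.
Comparison with the Bézout bound: 1 ≤ 2 = deg(f)·deg(g), as expected for curves with no common component (the affine F_5-count falls short of the bound because intersections may lie at infinity, over extension fields, or carry multiplicity).


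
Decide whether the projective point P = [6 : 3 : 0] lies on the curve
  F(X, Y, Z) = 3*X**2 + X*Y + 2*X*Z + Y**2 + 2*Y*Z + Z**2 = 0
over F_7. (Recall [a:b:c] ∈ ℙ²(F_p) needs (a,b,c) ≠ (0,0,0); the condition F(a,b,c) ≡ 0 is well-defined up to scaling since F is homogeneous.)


F(6,3,0) ≡ 2 (mod 7); P is NOT on the curve.

Evaluate F(6, 3, 0) term-by-term (mod 7).
  3*X**2 ↦ 3·36·1·1 = 108
  X*Y ↦ 1·6·3·1 = 18
  2*X*Z ↦ 2·6·1·0 = 0
  Y**2 ↦ 1·1·9·1 = 9
  2*Y*Z ↦ 2·1·3·0 = 0
  Z**2 ↦ 1·1·1·0 = 0
Sum: F(6, 3, 0) = (108) + (18) + (0) + (9) + (0) + (0) = 135.
Reducing mod 7: 135 ≡ 2 (mod 7).
Since F(a, b, c) ≡ 2 ≠ 0 (mod 7), P does NOT lie on the curve.


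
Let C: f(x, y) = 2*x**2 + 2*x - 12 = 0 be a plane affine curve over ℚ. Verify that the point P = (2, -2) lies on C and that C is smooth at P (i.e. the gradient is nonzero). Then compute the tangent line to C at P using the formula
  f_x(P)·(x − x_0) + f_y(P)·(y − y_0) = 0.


Tangent line at P: 10*x - 20 = 0.

Step 1: f(2, -2) = 0, so P lies on C.
Step 2: partial derivatives
  f_x(x, y) = 4*x + 2, f_y(x, y) = 0.
  f_x(P) = 10, f_y(P) = 0 (gradient nonzero, so P is smooth).
Step 3: tangent line at P: 10·(x − 2) + 0·(y − -2) = 0.
Expanding: 10*x - 20 = 0.


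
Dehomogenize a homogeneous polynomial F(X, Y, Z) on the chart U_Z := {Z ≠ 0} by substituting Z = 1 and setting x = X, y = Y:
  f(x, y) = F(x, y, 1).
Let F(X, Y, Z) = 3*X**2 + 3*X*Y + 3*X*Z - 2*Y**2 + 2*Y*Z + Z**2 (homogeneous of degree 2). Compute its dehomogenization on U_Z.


f(x, y) = 3*x**2 + 3*x*y + 3*x - 2*y**2 + 2*y + 1

On U_Z we set Z = 1. Each monomial c·X^i·Y^j·Z^k in F becomes c·x^i·y^j·1^k = c·x^i·y^j.
Substituting Z = 1: F(X, Y, 1) = 3*x**2 + 3*x*y + 3*x - 2*y**2 + 2*y + 1.
Note: deg(f) ≤ deg(F) = 2; strict inequality happens when F is divisible by Z (lost terms).


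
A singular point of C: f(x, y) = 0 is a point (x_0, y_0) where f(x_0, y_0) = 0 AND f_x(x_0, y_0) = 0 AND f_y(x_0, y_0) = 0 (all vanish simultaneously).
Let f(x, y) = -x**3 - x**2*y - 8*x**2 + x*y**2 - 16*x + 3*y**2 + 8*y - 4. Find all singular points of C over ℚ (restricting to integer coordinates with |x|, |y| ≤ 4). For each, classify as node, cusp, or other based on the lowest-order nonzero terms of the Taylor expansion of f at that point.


Singular points: {(-2, -2)}; classification: cusp.

Compute partial derivatives:
  f_x = -3*x**2 - 2*x*y - 16*x + y**2 - 16.
  f_y = -x**2 + 2*x*y + 6*y + 8.
Scan x_0 ∈ {−4, ..., 4}. For each x_0, f_y(x_0, y) is a polynomial in y; find its integer roots y ∈ {−4, ..., 4}, then test f_x and f at those candidates.
  x = -4: f_y(-4, y) = -2*y - 8; vanishes at y ∈ {-4}. (-4, -4): f_x = -16 ≠ 0.
  x = -3: f_y(-3, y) = -1; no integer root y with |y| ≤ 4.
  x = -2: f_y(-2, y) = 2*y + 4; vanishes at y ∈ {-2}. (-2, -2): f_x = 0, f = 0 — SINGULAR.
  x = -1: f_y(-1, y) = 4*y + 7; no integer root y with |y| ≤ 4.
  x = 0: f_y(0, y) = 6*y + 8; no integer root y with |y| ≤ 4.
  x = 1: f_y(1, y) = 8*y + 7; no integer root y with |y| ≤ 4.
  x = 2: f_y(2, y) = 10*y + 4; no integer root y with |y| ≤ 4.
  x = 3: f_y(3, y) = 12*y - 1; no integer root y with |y| ≤ 4.
  x = 4: f_y(4, y) = 14*y - 8; no integer root y with |y| ≤ 4.
Only singular point on the grid: (-2, -2).
Classify: substitute x = -2 + u, y = -2 + v and expand: f = -u**3 - u**2*v + u*v**2 + v**2.
No constant or linear terms (consistent with a singular point). Quadratic part: v**2. Cubic part: -u**3 - u**2*v + u*v**2.
The quadratic part v**2 is a perfect square, so there is a single (double) tangent line v = 0, i.e. y = -2. Restricting the cubic part to that line (v = 0) leaves -u**3 ≠ 0, so f is not divisible by v and the branch is v² ≈ u**3 to lowest order — this is a cusp.
Classification: cusp.


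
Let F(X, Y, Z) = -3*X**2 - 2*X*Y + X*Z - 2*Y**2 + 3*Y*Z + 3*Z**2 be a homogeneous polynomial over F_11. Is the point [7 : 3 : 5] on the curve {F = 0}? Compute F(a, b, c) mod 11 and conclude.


F(7,3,5) ≡ 3 (mod 11); P is NOT on the curve.

Evaluate F(7, 3, 5) term-by-term (mod 11).
  -3*X**2 ↦ -3·49·1·1 = -147
  -2*X*Y ↦ -2·7·3·1 = -42
  X*Z ↦ 1·7·1·5 = 35
  -2*Y**2 ↦ -2·1·9·1 = -18
  3*Y*Z ↦ 3·1·3·5 = 45
  3*Z**2 ↦ 3·1·1·25 = 75
Sum: F(7, 3, 5) = (-147) + (-42) + (35) + (-18) + (45) + (75) = -52.
Reducing mod 11: -52 ≡ 3 (mod 11).
Since F(a, b, c) ≡ 3 ≠ 0 (mod 11), P does NOT lie on the curve.


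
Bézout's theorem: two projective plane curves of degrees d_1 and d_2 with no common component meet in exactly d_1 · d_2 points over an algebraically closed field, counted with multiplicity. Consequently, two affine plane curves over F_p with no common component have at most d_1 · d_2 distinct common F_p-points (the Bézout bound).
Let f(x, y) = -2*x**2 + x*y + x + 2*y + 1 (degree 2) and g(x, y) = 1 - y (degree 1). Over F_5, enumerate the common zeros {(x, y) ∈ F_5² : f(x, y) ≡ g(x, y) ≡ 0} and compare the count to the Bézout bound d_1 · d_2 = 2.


Common zeros: ∅; count = 0; Bézout bound = 2.

deg(f) = 2, deg(g) = 1, so Bézout bound = 2.
Scan x ∈ F_5. For each x, list the y ∈ F_5 with f(x, y) ≡ 0 and those with g(x, y) ≡ 0 (mod 5); the common zeros in that column are the intersection.
  x = 0: f ≡ 0 at y ∈ {2}; g ≡ 0 at y ∈ {1}; common: ∅.
  x = 1: f ≡ 0 at y ∈ {0}; g ≡ 0 at y ∈ {1}; common: ∅.
  x = 2: f ≡ 0 at y ∈ {0}; g ≡ 0 at y ∈ {1}; common: ∅.
  x = 3: f ≡ 0 at y ∈ ∅; g ≡ 0 at y ∈ {1}; common: ∅.
  x = 4: f ≡ 0 at y ∈ {2}; g ≡ 0 at y ∈ {1}; common: ∅.
Collecting: common zeros = ∅, so the count is 0.
Comparison with the Bézout bound: 0 ≤ 2 = deg(f)·deg(g), as expected for curves with no common component (the affine F_5-count falls short of the bound because intersections may lie at infinity, over extension fields, or carry multiplicity).


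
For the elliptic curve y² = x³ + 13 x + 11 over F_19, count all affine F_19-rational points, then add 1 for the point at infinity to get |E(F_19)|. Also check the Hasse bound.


Affine points = {(0, 7), (0, 12), (1, 5), (1, 14), (2, 8), (2, 11), (3, 1), (3, 18), (5, 7), (5, 12), (6, 1), (6, 18), (8, 0), (10, 1), (10, 18), (14, 7), (14, 12), (15, 3), (15, 16), (18, 4), (18, 15)}; affine count = 21; |E(F_19)| = 22.

Discriminant check: Δ ∝ 4a³ + 27b² = 4·13³ + 27·11² = 4·2197 + 27·121 ≡ 9 (mod 19). Nonzero ⇒ E is nonsingular.
For each x ∈ F_19, compute rhs = x³ + 13·x + 11 mod 19, then count y ∈ F_19 with y² ≡ rhs.
  x = 0: rhs = 11, matching y values: 7, 12 (2 points).
  x = 1: rhs = 6, matching y values: 5, 14 (2 points).
  x = 2: rhs = 7, matching y values: 8, 11 (2 points).
  x = 3: rhs = 1, matching y values: 1, 18 (2 points).
  x = 4: rhs = 13, matching y values: none (0 points).
  x = 5: rhs = 11, matching y values: 7, 12 (2 points).
  x = 6: rhs = 1, matching y values: 1, 18 (2 points).
  x = 7: rhs = 8, matching y values: none (0 points).
  x = 8: rhs = 0, matching y values: 0 (1 points).
  x = 9: rhs = 2, matching y values: none (0 points).
  x = 10: rhs = 1, matching y values: 1, 18 (2 points).
  x = 11: rhs = 3, matching y values: none (0 points).
  x = 12: rhs = 14, matching y values: none (0 points).
  x = 13: rhs = 2, matching y values: none (0 points).
  x = 14: rhs = 11, matching y values: 7, 12 (2 points).
  x = 15: rhs = 9, matching y values: 3, 16 (2 points).
  x = 16: rhs = 2, matching y values: none (0 points).
  x = 17: rhs = 15, matching y values: none (0 points).
  x = 18: rhs = 16, matching y values: 4, 15 (2 points).
Total affine count: 21.
Full point count |E(F_19)| = 21 + 1 = 22.
Hasse bound: |22 − (19+1)| = |2| = 2 ≤ 2√19 ≈ 8.7178 ✓.


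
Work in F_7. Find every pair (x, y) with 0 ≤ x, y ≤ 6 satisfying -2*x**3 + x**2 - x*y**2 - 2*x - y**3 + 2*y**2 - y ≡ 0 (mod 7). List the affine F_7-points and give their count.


Affine F_7-points: {(0, 0), (0, 1), (1, 6), (2, 4), (2, 6), (4, 3), (6, 2)}; count = 7.

For each of the 49 pairs (x, y) ∈ F_7², evaluate f(x, y) mod 7. Record the zeros.
  x = 0: [0↦0, 1↦0, 2↦5, 3↦2, 4↦6, 5↦4, 6↦4]  zeros at y ∈ {0, 1}
  x = 1: [0↦4, 1↦3, 2↦5, 3↦4, 4↦1, 5↦4, 6↦0]  zeros at y ∈ {6}
  x = 2: [0↦5, 1↦3, 2↦2, 3↦3, 4↦0, 5↦1, 6↦0]  zeros at y ∈ {4, 6}
  x = 3: [0↦5, 1↦2, 2↦5, 3↦1, 4↦5, 5↦4, 6↦6]  zeros at y ∈ ∅
  x = 4: [0↦6, 1↦2, 2↦2, 3↦0, 4↦4, 5↦1, 6↦6]  zeros at y ∈ {3}
  x = 5: [0↦3, 1↦5, 2↦2, 3↦2, 4↦6, 5↦1, 6↦2]  zeros at y ∈ ∅
  x = 6: [0↦5, 1↦6, 2↦0, 3↦2, 4↦6, 5↦6, 6↦3]  zeros at y ∈ {2}
Collecting zeros: affine points = {(0, 0), (0, 1), (1, 6), (2, 4), (2, 6), (4, 3), (6, 2)}.
Total count |C(F_7)_aff| = 7.


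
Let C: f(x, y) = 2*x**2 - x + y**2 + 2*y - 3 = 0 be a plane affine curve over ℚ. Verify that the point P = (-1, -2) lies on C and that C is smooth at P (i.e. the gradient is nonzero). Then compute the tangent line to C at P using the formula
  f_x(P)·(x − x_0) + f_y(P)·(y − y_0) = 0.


Tangent line at P: -5*x - 2*y - 9 = 0.

Step 1: f(-1, -2) = 0, so P lies on C.
Step 2: partial derivatives
  f_x(x, y) = 4*x - 1, f_y(x, y) = 2*y + 2.
  f_x(P) = -5, f_y(P) = -2 (gradient nonzero, so P is smooth).
Step 3: tangent line at P: -5·(x − -1) + -2·(y − -2) = 0.
Expanding: -5*x - 2*y - 9 = 0.


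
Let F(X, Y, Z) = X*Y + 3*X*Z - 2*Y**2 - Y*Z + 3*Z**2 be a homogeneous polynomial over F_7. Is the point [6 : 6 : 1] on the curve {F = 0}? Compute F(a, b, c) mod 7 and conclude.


F(6,6,1) ≡ 0 (mod 7); P is on the curve.

Evaluate F(6, 6, 1) term-by-term (mod 7).
  X*Y ↦ 1·6·6·1 = 36
  3*X*Z ↦ 3·6·1·1 = 18
  -2*Y**2 ↦ -2·1·36·1 = -72
  -Y*Z ↦ -1·1·6·1 = -6
  3*Z**2 ↦ 3·1·1·1 = 3
Sum: F(6, 6, 1) = (36) + (18) + (-72) + (-6) + (3) = -21.
Reducing mod 7: -21 ≡ 0 (mod 7).
Since F(a, b, c) ≡ 0 (mod 7), P lies on the curve.


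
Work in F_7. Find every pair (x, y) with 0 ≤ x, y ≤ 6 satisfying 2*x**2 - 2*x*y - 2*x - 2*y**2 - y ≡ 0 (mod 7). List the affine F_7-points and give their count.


Affine F_7-points: {(0, 0), (0, 3), (1, 0), (1, 2), (2, 2), (2, 6), (4, 3), (5, 6)}; count = 8.

For each of the 49 pairs (x, y) ∈ F_7², evaluate f(x, y) mod 7. Record the zeros.
  x = 0: [0↦0, 1↦4, 2↦4, 3↦0, 4↦6, 5↦1, 6↦6]  zeros at y ∈ {0, 3}
  x = 1: [0↦0, 1↦2, 2↦0, 3↦1, 4↦5, 5↦5, 6↦1]  zeros at y ∈ {0, 2}
  x = 2: [0↦4, 1↦4, 2↦0, 3↦6, 4↦1, 5↦6, 6↦0]  zeros at y ∈ {2, 6}
  x = 3: [0↦5, 1↦3, 2↦4, 3↦1, 4↦1, 5↦4, 6↦3]  zeros at y ∈ ∅
  x = 4: [0↦3, 1↦6, 2↦5, 3↦0, 4↦5, 5↦6, 6↦3]  zeros at y ∈ {3}
  x = 5: [0↦5, 1↦6, 2↦3, 3↦3, 4↦6, 5↦5, 6↦0]  zeros at y ∈ {6}
  x = 6: [0↦4, 1↦3, 2↦5, 3↦3, 4↦4, 5↦1, 6↦1]  zeros at y ∈ ∅
Collecting zeros: affine points = {(0, 0), (0, 3), (1, 0), (1, 2), (2, 2), (2, 6), (4, 3), (5, 6)}.
Total count |C(F_7)_aff| = 8.


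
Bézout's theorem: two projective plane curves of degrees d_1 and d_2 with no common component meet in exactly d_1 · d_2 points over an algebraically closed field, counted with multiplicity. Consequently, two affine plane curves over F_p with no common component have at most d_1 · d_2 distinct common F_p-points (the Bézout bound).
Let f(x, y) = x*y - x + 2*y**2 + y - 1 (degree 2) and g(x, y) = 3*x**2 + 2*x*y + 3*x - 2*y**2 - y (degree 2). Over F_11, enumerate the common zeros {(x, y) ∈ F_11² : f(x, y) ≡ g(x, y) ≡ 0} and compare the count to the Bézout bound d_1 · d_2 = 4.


Common zeros: {(3, 5), (10, 0)}; count = 2; Bézout bound = 4.

deg(f) = 2, deg(g) = 2, so Bézout bound = 4.
Scan x ∈ F_11. For each x, list the y ∈ F_11 with f(x, y) ≡ 0 and those with g(x, y) ≡ 0 (mod 11); the common zeros in that column are the intersection.
  x = 0: f ≡ 0 at y ∈ {6, 10}; g ≡ 0 at y ∈ {0, 5}; common: ∅.
  x = 1: f ≡ 0 at y ∈ {3, 7}; g ≡ 0 at y ∈ {2, 4}; common: ∅.
  x = 2: f ≡ 0 at y ∈ {2}; g ≡ 0 at y ∈ ∅; common: ∅.
  x = 3: f ≡ 0 at y ∈ {4, 5}; g ≡ 0 at y ∈ {3, 5}; common: {5}.
  x = 4: f ≡ 0 at y ∈ ∅; g ≡ 0 at y ∈ {2, 7}; common: ∅.
  x = 5: f ≡ 0 at y ∈ ∅; g ≡ 0 at y ∈ {3, 7}; common: ∅.
  x = 6: f ≡ 0 at y ∈ ∅; g ≡ 0 at y ∈ ∅; common: ∅.
  x = 7: f ≡ 0 at y ∈ ∅; g ≡ 0 at y ∈ ∅; common: ∅.
  x = 8: f ≡ 0 at y ∈ ∅; g ≡ 0 at y ∈ ∅; common: ∅.
  x = 9: f ≡ 0 at y ∈ {8, 9}; g ≡ 0 at y ∈ ∅; common: ∅.
  x = 10: f ≡ 0 at y ∈ {0}; g ≡ 0 at y ∈ {0, 4}; common: {0}.
Collecting: common zeros = {(3, 5), (10, 0)}, so the count is 2.
Comparison with the Bézout bound: 2 ≤ 4 = deg(f)·deg(g), as expected for curves with no common component (the affine F_11-count falls short of the bound because intersections may lie at infinity, over extension fields, or carry multiplicity).


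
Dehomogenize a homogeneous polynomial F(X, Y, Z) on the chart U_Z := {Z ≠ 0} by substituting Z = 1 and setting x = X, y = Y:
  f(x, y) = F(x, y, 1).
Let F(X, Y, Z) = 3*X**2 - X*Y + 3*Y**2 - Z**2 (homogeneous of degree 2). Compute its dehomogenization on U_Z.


f(x, y) = 3*x**2 - x*y + 3*y**2 - 1

On U_Z we set Z = 1. Each monomial c·X^i·Y^j·Z^k in F becomes c·x^i·y^j·1^k = c·x^i·y^j.
Substituting Z = 1: F(X, Y, 1) = 3*x**2 - x*y + 3*y**2 - 1.
Note: deg(f) ≤ deg(F) = 2; strict inequality happens when F is divisible by Z (lost terms).


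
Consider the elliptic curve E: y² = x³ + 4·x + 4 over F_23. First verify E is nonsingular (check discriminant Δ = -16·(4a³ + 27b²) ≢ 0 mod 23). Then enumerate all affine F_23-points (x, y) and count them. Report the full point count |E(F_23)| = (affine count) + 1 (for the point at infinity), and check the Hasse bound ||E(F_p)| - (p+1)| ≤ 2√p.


Affine points = {(0, 2), (0, 21), (1, 3), (1, 20), (10, 3), (10, 20), (12, 3), (12, 20), (15, 9), (15, 14), (16, 1), (16, 22), (19, 4), (19, 19)}; affine count = 14; |E(F_23)| = 15.

Discriminant check: Δ ∝ 4a³ + 27b² = 4·4³ + 27·4² = 4·64 + 27·16 ≡ 21 (mod 23). Nonzero ⇒ E is nonsingular.
For each x ∈ F_23, compute rhs = x³ + 4·x + 4 mod 23, then count y ∈ F_23 with y² ≡ rhs.
  x = 0: rhs = 4, matching y values: 2, 21 (2 points).
  x = 1: rhs = 9, matching y values: 3, 20 (2 points).
  x = 2: rhs = 20, matching y values: none (0 points).
  x = 3: rhs = 20, matching y values: none (0 points).
  x = 4: rhs = 15, matching y values: none (0 points).
  x = 5: rhs = 11, matching y values: none (0 points).
  x = 6: rhs = 14, matching y values: none (0 points).
  x = 7: rhs = 7, matching y values: none (0 points).
  x = 8: rhs = 19, matching y values: none (0 points).
  x = 9: rhs = 10, matching y values: none (0 points).
  x = 10: rhs = 9, matching y values: 3, 20 (2 points).
  x = 11: rhs = 22, matching y values: none (0 points).
  x = 12: rhs = 9, matching y values: 3, 20 (2 points).
  x = 13: rhs = 22, matching y values: none (0 points).
  x = 14: rhs = 21, matching y values: none (0 points).
  x = 15: rhs = 12, matching y values: 9, 14 (2 points).
  x = 16: rhs = 1, matching y values: 1, 22 (2 points).
  x = 17: rhs = 17, matching y values: none (0 points).
  x = 18: rhs = 20, matching y values: none (0 points).
  x = 19: rhs = 16, matching y values: 4, 19 (2 points).
  x = 20: rhs = 11, matching y values: none (0 points).
  x = 21: rhs = 11, matching y values: none (0 points).
  x = 22: rhs = 22, matching y values: none (0 points).
Total affine count: 14.
Full point count |E(F_23)| = 14 + 1 = 15.
Hasse bound: |15 − (23+1)| = |-9| = 9 ≤ 2√23 ≈ 9.5917 ✓.


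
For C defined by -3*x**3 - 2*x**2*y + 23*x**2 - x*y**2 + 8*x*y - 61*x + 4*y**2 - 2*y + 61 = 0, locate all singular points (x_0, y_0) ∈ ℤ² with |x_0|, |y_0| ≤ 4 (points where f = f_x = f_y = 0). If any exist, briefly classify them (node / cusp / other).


Singular points: {(3, -2)}; classification: cusp.

Compute partial derivatives:
  f_x = -9*x**2 - 4*x*y + 46*x - y**2 + 8*y - 61.
  f_y = -2*x**2 - 2*x*y + 8*x + 8*y - 2.
Scan x_0 ∈ {−4, ..., 4}. For each x_0, f_y(x_0, y) is a polynomial in y; find its integer roots y ∈ {−4, ..., 4}, then test f_x and f at those candidates.
  x = -4: f_y(-4, y) = 16*y - 66; no integer root y with |y| ≤ 4.
  x = -3: f_y(-3, y) = 14*y - 44; no integer root y with |y| ≤ 4.
  x = -2: f_y(-2, y) = 12*y - 26; no integer root y with |y| ≤ 4.
  x = -1: f_y(-1, y) = 10*y - 12; no integer root y with |y| ≤ 4.
  x = 0: f_y(0, y) = 8*y - 2; no integer root y with |y| ≤ 4.
  x = 1: f_y(1, y) = 6*y + 4; no integer root y with |y| ≤ 4.
  x = 2: f_y(2, y) = 4*y + 6; no integer root y with |y| ≤ 4.
  x = 3: f_y(3, y) = 2*y + 4; vanishes at y ∈ {-2}. (3, -2): f_x = 0, f = 0 — SINGULAR.
  x = 4: f_y(4, y) = -2; no integer root y with |y| ≤ 4.
Only singular point on the grid: (3, -2).
Classify: substitute x = 3 + u, y = -2 + v and expand: f = -3*u**3 - 2*u**2*v - u*v**2 + v**2.
No constant or linear terms (consistent with a singular point). Quadratic part: v**2. Cubic part: -3*u**3 - 2*u**2*v - u*v**2.
The quadratic part v**2 is a perfect square, so there is a single (double) tangent line v = 0, i.e. y = -2. Restricting the cubic part to that line (v = 0) leaves -3*u**3 ≠ 0, so f is not divisible by v and the branch is v² ≈ 3*u**3 to lowest order — this is a cusp.
Classification: cusp.


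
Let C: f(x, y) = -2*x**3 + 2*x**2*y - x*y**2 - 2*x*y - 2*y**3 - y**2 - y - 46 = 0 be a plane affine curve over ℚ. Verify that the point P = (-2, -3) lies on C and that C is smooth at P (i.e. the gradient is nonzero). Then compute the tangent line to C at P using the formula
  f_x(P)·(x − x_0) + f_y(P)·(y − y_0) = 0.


Tangent line at P: -3*x - 49*y - 153 = 0.

Step 1: f(-2, -3) = 0, so P lies on C.
Step 2: partial derivatives
  f_x(x, y) = -6*x**2 + 4*x*y - y**2 - 2*y, f_y(x, y) = 2*x**2 - 2*x*y - 2*x - 6*y**2 - 2*y - 1.
  f_x(P) = -3, f_y(P) = -49 (gradient nonzero, so P is smooth).
Step 3: tangent line at P: -3·(x − -2) + -49·(y − -3) = 0.
Expanding: -3*x - 49*y - 153 = 0.


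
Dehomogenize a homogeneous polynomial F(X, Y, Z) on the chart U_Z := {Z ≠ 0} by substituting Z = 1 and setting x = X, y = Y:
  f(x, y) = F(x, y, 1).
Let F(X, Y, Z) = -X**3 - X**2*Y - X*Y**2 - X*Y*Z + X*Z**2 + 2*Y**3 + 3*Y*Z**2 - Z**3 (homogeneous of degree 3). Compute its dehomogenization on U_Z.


f(x, y) = -x**3 - x**2*y - x*y**2 - x*y + x + 2*y**3 + 3*y - 1

On U_Z we set Z = 1. Each monomial c·X^i·Y^j·Z^k in F becomes c·x^i·y^j·1^k = c·x^i·y^j.
Substituting Z = 1: F(X, Y, 1) = -x**3 - x**2*y - x*y**2 - x*y + x + 2*y**3 + 3*y - 1.
Note: deg(f) ≤ deg(F) = 3; strict inequality happens when F is divisible by Z (lost terms).


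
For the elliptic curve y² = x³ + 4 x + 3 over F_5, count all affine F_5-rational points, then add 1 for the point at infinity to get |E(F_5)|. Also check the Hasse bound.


Affine points = {(2, 2), (2, 3)}; affine count = 2; |E(F_5)| = 3.

Discriminant check: Δ ∝ 4a³ + 27b² = 4·4³ + 27·3² = 4·64 + 27·9 ≡ 4 (mod 5). Nonzero ⇒ E is nonsingular.
For each x ∈ F_5, compute rhs = x³ + 4·x + 3 mod 5, then count y ∈ F_5 with y² ≡ rhs.
  x = 0: rhs = 3, matching y values: none (0 points).
  x = 1: rhs = 3, matching y values: none (0 points).
  x = 2: rhs = 4, matching y values: 2, 3 (2 points).
  x = 3: rhs = 2, matching y values: none (0 points).
  x = 4: rhs = 3, matching y values: none (0 points).
Total affine count: 2.
Full point count |E(F_5)| = 2 + 1 = 3.
Hasse bound: |3 − (5+1)| = |-3| = 3 ≤ 2√5 ≈ 4.4721 ✓.


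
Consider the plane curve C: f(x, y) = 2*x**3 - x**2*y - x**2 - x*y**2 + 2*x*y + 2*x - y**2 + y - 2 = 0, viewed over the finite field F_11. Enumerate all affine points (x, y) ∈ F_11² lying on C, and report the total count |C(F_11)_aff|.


Affine F_11-points: {(0, 5), (0, 7), (1, 3), (1, 9), (2, 6), (2, 9), (4, 7), (7, 0), (7, 4), (8, 8), (8, 10), (10, 2)}; count = 12.

For each of the 121 pairs (x, y) ∈ F_11², evaluate f(x, y) mod 11. Record the zeros.
  x = 0: [0↦9, 1↦9, 2↦7, 3↦3, 4↦8, 5↦0, 6↦1, 7↦0, 8↦8, 9↦3, 10↦7]  zeros at y ∈ {5, 7}
  x = 1: [0↦1, 1↦1, 2↦8, 3↦0, 4↦10, 5↦5, 6↦7, 7↦5, 8↦10, 9↦0, 10↦8]  zeros at y ∈ {3, 9}
  x = 2: [0↦3, 1↦1, 2↦4, 3↦1, 4↦3, 5↦10, 6↦0, 7↦6, 8↦6, 9↦0, 10↦10]  zeros at y ∈ {6, 9}
  x = 3: [0↦5, 1↦10, 2↦7, 3↦7, 4↦10, 5↦5, 6↦3, 7↦4, 8↦8, 9↦4, 10↦3]  zeros at y ∈ ∅
  x = 4: [0↦8, 1↦7, 2↦7, 3↦8, 4↦10, 5↦2, 6↦6, 7↦0, 8↦6, 9↦2, 10↦10]  zeros at y ∈ {7}
  x = 5: [0↦2, 1↦4, 2↦5, 3↦5, 4↦4, 5↦2, 6↦10, 7↦6, 8↦1, 9↦6, 10↦10]  zeros at y ∈ ∅
  x = 6: [0↦10, 1↦2, 2↦2, 3↦10, 4↦4, 5↦6, 6↦5, 7↦1, 8↦5, 9↦6, 10↦4]  zeros at y ∈ ∅
  x = 7: [0↦0, 1↦2, 2↦10, 3↦2, 4↦0, 5↦4, 6↦3, 7↦8, 8↦8, 9↦3, 10↦4]  zeros at y ∈ {0, 4}
  x = 8: [0↦6, 1↦5, 2↦8, 3↦4, 4↦4, 5↦8, 6↦5, 7↦6, 8↦0, 9↦9, 10↦0]  zeros at y ∈ {8, 10}
  x = 9: [0↦7, 1↦1, 2↦8, 3↦6, 4↦6, 5↦8, 6↦1, 7↦7, 8↦4, 9↦3, 10↦4]  zeros at y ∈ ∅
  x = 10: [0↦4, 1↦2, 2↦0, 3↦9, 4↦7, 5↦5, 6↦3, 7↦1, 8↦10, 9↦8, 10↦6]  zeros at y ∈ {2}
Collecting zeros: affine points = {(0, 5), (0, 7), (1, 3), (1, 9), (2, 6), (2, 9), (4, 7), (7, 0), (7, 4), (8, 8), (8, 10), (10, 2)}.
Total count |C(F_11)_aff| = 12.


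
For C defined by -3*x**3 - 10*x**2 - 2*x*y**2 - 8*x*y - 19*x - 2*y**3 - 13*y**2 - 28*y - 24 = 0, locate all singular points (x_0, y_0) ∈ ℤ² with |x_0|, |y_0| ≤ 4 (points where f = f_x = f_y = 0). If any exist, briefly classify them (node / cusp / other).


Singular points: {(-1, -2)}; classification: node.

Compute partial derivatives:
  f_x = -9*x**2 - 20*x - 2*y**2 - 8*y - 19.
  f_y = -4*x*y - 8*x - 6*y**2 - 26*y - 28.
Scan x_0 ∈ {−4, ..., 4}. For each x_0, f_y(x_0, y) is a polynomial in y; find its integer roots y ∈ {−4, ..., 4}, then test f_x and f at those candidates.
  x = -4: f_y(-4, y) = -6*y**2 - 10*y + 4; vanishes at y ∈ {-2}. (-4, -2): f_x = -75 ≠ 0.
  x = -3: f_y(-3, y) = -6*y**2 - 14*y - 4; vanishes at y ∈ {-2}. (-3, -2): f_x = -32 ≠ 0.
  x = -2: f_y(-2, y) = -6*y**2 - 18*y - 12; vanishes at y ∈ {-2, -1}. (-2, -2): f_x = -7 ≠ 0; (-2, -1): f_x = -9 ≠ 0.
  x = -1: f_y(-1, y) = -6*y**2 - 22*y - 20; vanishes at y ∈ {-2}. (-1, -2): f_x = 0, f = 0 — SINGULAR.
  x = 0: f_y(0, y) = -6*y**2 - 26*y - 28; vanishes at y ∈ {-2}. (0, -2): f_x = -11 ≠ 0.
  x = 1: f_y(1, y) = -6*y**2 - 30*y - 36; vanishes at y ∈ {-3, -2}. (1, -3): f_x = -42 ≠ 0; (1, -2): f_x = -40 ≠ 0.
  x = 2: f_y(2, y) = -6*y**2 - 34*y - 44; vanishes at y ∈ {-2}. (2, -2): f_x = -87 ≠ 0.
  x = 3: f_y(3, y) = -6*y**2 - 38*y - 52; vanishes at y ∈ {-2}. (3, -2): f_x = -152 ≠ 0.
  x = 4: f_y(4, y) = -6*y**2 - 42*y - 60; vanishes at y ∈ {-2}. (4, -2): f_x = -235 ≠ 0.
Only singular point on the grid: (-1, -2).
Classify: substitute x = -1 + u, y = -2 + v and expand: f = -3*u**3 - u**2 - 2*u*v**2 - 2*v**3 + v**2.
No constant or linear terms (consistent with a singular point). Quadratic part: -u**2 + v**2. Cubic part: -3*u**3 - 2*u*v**2 - 2*v**3.
The quadratic part v**2 - u**2 = (v − u)(v + u) splits into two distinct linear factors, so there are two distinct tangent lines y − -2 = ±(x − -1) — this is a node (ordinary double point).
Classification: node.


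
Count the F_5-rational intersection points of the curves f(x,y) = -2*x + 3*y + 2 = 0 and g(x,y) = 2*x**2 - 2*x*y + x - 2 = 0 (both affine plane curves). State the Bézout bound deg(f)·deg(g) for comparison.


Common zeros: ∅; count = 0; Bézout bound = 2.

deg(f) = 1, deg(g) = 2, so Bézout bound = 2.
Scan x ∈ F_5. For each x, list the y ∈ F_5 with f(x, y) ≡ 0 and those with g(x, y) ≡ 0 (mod 5); the common zeros in that column are the intersection.
  x = 0: f ≡ 0 at y ∈ {1}; g ≡ 0 at y ∈ ∅; common: ∅.
  x = 1: f ≡ 0 at y ∈ {0}; g ≡ 0 at y ∈ {3}; common: ∅.
  x = 2: f ≡ 0 at y ∈ {4}; g ≡ 0 at y ∈ {2}; common: ∅.
  x = 3: f ≡ 0 at y ∈ {3}; g ≡ 0 at y ∈ {4}; common: ∅.
  x = 4: f ≡ 0 at y ∈ {2}; g ≡ 0 at y ∈ {3}; common: ∅.
Collecting: common zeros = ∅, so the count is 0.
Comparison with the Bézout bound: 0 ≤ 2 = deg(f)·deg(g), as expected for curves with no common component (the affine F_5-count falls short of the bound because intersections may lie at infinity, over extension fields, or carry multiplicity).


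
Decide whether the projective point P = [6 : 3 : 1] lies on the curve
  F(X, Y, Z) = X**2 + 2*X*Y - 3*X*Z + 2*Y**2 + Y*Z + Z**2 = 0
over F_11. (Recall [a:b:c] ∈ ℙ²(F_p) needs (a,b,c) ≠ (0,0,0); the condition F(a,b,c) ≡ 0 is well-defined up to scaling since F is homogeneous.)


F(6,3,1) ≡ 10 (mod 11); P is NOT on the curve.

Evaluate F(6, 3, 1) term-by-term (mod 11).
  X**2 ↦ 1·36·1·1 = 36
  2*X*Y ↦ 2·6·3·1 = 36
  -3*X*Z ↦ -3·6·1·1 = -18
  2*Y**2 ↦ 2·1·9·1 = 18
  Y*Z ↦ 1·1·3·1 = 3
  Z**2 ↦ 1·1·1·1 = 1
Sum: F(6, 3, 1) = (36) + (36) + (-18) + (18) + (3) + (1) = 76.
Reducing mod 11: 76 ≡ 10 (mod 11).
Since F(a, b, c) ≡ 10 ≠ 0 (mod 11), P does NOT lie on the curve.


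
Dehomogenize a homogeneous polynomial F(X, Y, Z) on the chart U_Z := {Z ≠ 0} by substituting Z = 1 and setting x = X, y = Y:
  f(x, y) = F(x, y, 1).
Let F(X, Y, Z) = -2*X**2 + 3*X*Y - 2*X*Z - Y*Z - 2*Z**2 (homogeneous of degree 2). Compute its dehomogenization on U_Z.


f(x, y) = -2*x**2 + 3*x*y - 2*x - y - 2

On U_Z we set Z = 1. Each monomial c·X^i·Y^j·Z^k in F becomes c·x^i·y^j·1^k = c·x^i·y^j.
Substituting Z = 1: F(X, Y, 1) = -2*x**2 + 3*x*y - 2*x - y - 2.
Note: deg(f) ≤ deg(F) = 2; strict inequality happens when F is divisible by Z (lost terms).


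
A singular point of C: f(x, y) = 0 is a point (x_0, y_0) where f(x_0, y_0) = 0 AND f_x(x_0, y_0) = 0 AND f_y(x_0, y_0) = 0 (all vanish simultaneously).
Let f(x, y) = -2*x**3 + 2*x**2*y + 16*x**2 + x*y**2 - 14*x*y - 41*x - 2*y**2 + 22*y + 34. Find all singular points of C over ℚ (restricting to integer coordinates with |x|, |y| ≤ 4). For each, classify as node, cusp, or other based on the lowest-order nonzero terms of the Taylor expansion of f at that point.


Singular points: {(3, 1)}; classification: cusp.

Compute partial derivatives:
  f_x = -6*x**2 + 4*x*y + 32*x + y**2 - 14*y - 41.
  f_y = 2*x**2 + 2*x*y - 14*x - 4*y + 22.
Scan x_0 ∈ {−4, ..., 4}. For each x_0, f_y(x_0, y) is a polynomial in y; find its integer roots y ∈ {−4, ..., 4}, then test f_x and f at those candidates.
  x = -4: f_y(-4, y) = 110 - 12*y; no integer root y with |y| ≤ 4.
  x = -3: f_y(-3, y) = 82 - 10*y; no integer root y with |y| ≤ 4.
  x = -2: f_y(-2, y) = 58 - 8*y; no integer root y with |y| ≤ 4.
  x = -1: f_y(-1, y) = 38 - 6*y; no integer root y with |y| ≤ 4.
  x = 0: f_y(0, y) = 22 - 4*y; no integer root y with |y| ≤ 4.
  x = 1: f_y(1, y) = 10 - 2*y; no integer root y with |y| ≤ 4.
  x = 2: f_y(2, y) = 2; no integer root y with |y| ≤ 4.
  x = 3: f_y(3, y) = 2*y - 2; vanishes at y ∈ {1}. (3, 1): f_x = 0, f = 0 — SINGULAR.
  x = 4: f_y(4, y) = 4*y - 2; no integer root y with |y| ≤ 4.
Only singular point on the grid: (3, 1).
Classify: substitute x = 3 + u, y = 1 + v and expand: f = -2*u**3 + 2*u**2*v + u*v**2 + v**2.
No constant or linear terms (consistent with a singular point). Quadratic part: v**2. Cubic part: -2*u**3 + 2*u**2*v + u*v**2.
The quadratic part v**2 is a perfect square, so there is a single (double) tangent line v = 0, i.e. y = 1. Restricting the cubic part to that line (v = 0) leaves -2*u**3 ≠ 0, so f is not divisible by v and the branch is v² ≈ 2*u**3 to lowest order — this is a cusp.
Classification: cusp.


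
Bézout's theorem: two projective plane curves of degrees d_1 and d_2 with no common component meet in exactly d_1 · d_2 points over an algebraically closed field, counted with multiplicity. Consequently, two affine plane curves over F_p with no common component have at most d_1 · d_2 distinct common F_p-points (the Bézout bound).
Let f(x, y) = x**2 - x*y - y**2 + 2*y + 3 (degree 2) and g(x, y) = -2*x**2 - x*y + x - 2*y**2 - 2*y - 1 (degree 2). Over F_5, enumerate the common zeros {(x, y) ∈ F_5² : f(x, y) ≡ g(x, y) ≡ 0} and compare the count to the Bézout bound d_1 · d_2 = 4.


Common zeros: {(0, 3), (4, 4)}; count = 2; Bézout bound = 4.

deg(f) = 2, deg(g) = 2, so Bézout bound = 4.
Scan x ∈ F_5. For each x, list the y ∈ F_5 with f(x, y) ≡ 0 and those with g(x, y) ≡ 0 (mod 5); the common zeros in that column are the intersection.
  x = 0: f ≡ 0 at y ∈ {3, 4}; g ≡ 0 at y ∈ {1, 3}; common: {3}.
  x = 1: f ≡ 0 at y ∈ ∅; g ≡ 0 at y ∈ ∅; common: ∅.
  x = 2: f ≡ 0 at y ∈ ∅; g ≡ 0 at y ∈ {4}; common: ∅.
  x = 3: f ≡ 0 at y ∈ {1, 3}; g ≡ 0 at y ∈ ∅; common: ∅.
  x = 4: f ≡ 0 at y ∈ {4}; g ≡ 0 at y ∈ {3, 4}; common: {4}.
Collecting: common zeros = {(0, 3), (4, 4)}, so the count is 2.
Comparison with the Bézout bound: 2 ≤ 4 = deg(f)·deg(g), as expected for curves with no common component (the affine F_5-count falls short of the bound because intersections may lie at infinity, over extension fields, or carry multiplicity).


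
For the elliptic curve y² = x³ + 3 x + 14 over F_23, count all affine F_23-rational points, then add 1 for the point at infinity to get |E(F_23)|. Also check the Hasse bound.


Affine points = {(1, 8), (1, 15), (3, 2), (3, 21), (5, 4), (5, 19), (6, 8), (6, 15), (10, 3), (10, 20), (16, 8), (16, 15), (18, 9), (18, 14), (20, 1), (20, 22), (21, 0)}; affine count = 17; |E(F_23)| = 18.

Discriminant check: Δ ∝ 4a³ + 27b² = 4·3³ + 27·14² = 4·27 + 27·196 ≡ 18 (mod 23). Nonzero ⇒ E is nonsingular.
For each x ∈ F_23, compute rhs = x³ + 3·x + 14 mod 23, then count y ∈ F_23 with y² ≡ rhs.
  x = 0: rhs = 14, matching y values: none (0 points).
  x = 1: rhs = 18, matching y values: 8, 15 (2 points).
  x = 2: rhs = 5, matching y values: none (0 points).
  x = 3: rhs = 4, matching y values: 2, 21 (2 points).
  x = 4: rhs = 21, matching y values: none (0 points).
  x = 5: rhs = 16, matching y values: 4, 19 (2 points).
  x = 6: rhs = 18, matching y values: 8, 15 (2 points).
  x = 7: rhs = 10, matching y values: none (0 points).
  x = 8: rhs = 21, matching y values: none (0 points).
  x = 9: rhs = 11, matching y values: none (0 points).
  x = 10: rhs = 9, matching y values: 3, 20 (2 points).
  x = 11: rhs = 21, matching y values: none (0 points).
  x = 12: rhs = 7, matching y values: none (0 points).
  x = 13: rhs = 19, matching y values: none (0 points).
  x = 14: rhs = 17, matching y values: none (0 points).
  x = 15: rhs = 7, matching y values: none (0 points).
  x = 16: rhs = 18, matching y values: 8, 15 (2 points).
  x = 17: rhs = 10, matching y values: none (0 points).
  x = 18: rhs = 12, matching y values: 9, 14 (2 points).
  x = 19: rhs = 7, matching y values: none (0 points).
  x = 20: rhs = 1, matching y values: 1, 22 (2 points).
  x = 21: rhs = 0, matching y values: 0 (1 points).
  x = 22: rhs = 10, matching y values: none (0 points).
Total affine count: 17.
Full point count |E(F_23)| = 17 + 1 = 18.
Hasse bound: |18 − (23+1)| = |-6| = 6 ≤ 2√23 ≈ 9.5917 ✓.
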